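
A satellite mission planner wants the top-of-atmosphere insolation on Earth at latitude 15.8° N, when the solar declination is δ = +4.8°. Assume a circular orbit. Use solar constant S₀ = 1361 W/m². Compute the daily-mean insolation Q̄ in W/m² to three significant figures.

Q̄ ≈ 431 W/m²

cos H₀ = −tan(+15.8°) tan(+4.800°) = -0.0238, H₀ = 1.5946 rad.
Bracket: H₀ sin φ sin δ + cos φ cos δ sin H₀ = 1.5946×0.27228×0.08368 + 0.96222×0.99649×0.99972 = 0.036332 + 0.958574 = 0.994906.
Q̄ = (S₀/π) × [bracket] = (1361/π) × 0.994906 = 431.0 W/m².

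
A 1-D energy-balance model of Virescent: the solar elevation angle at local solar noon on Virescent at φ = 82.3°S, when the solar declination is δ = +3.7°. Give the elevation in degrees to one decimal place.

At local noon the hour angle is zero, so the zenith angle equals |φ − δ| = |-82.3° − (+3.700°)| = 86.000°.
Elevation = 90° − 86.000° = 4.0°.

4.0°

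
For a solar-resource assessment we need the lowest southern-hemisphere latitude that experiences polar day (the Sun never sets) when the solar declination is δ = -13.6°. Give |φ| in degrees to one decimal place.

Polar day requires cos H₀ = −tan φ tan δ ≤ −1, i.e. tan φ tan δ ≥ 1.
The boundary is |tan φ| · |tan δ| = 1, so |φ| = 90° − |δ| = 90° − 13.6° = 76.4° in the southern hemisphere.

|φ| = 76.4°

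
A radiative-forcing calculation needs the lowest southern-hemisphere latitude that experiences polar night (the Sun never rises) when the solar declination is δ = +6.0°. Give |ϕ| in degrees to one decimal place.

|ϕ| = 84.0°

Polar night requires cos h₀ = −tan ϕ tan δ ≥ 1, i.e. tan ϕ tan δ ≤ −1.
The boundary is |tan ϕ| · |tan δ| = 1, so |ϕ| = 90° − |δ| = 90° − 6.0° = 84.0° in the southern hemisphere.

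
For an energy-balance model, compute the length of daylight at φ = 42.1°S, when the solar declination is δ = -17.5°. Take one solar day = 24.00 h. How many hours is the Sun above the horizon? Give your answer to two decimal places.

cos H₀ = −tan φ · tan δ = −tan(-42.1°) × tan(-17.500°) = -0.2849, so H₀ = 1.8597 rad = 106.55°.
Daylight = 2H₀/(2π) × 24.00 h = (1.8597/π) × 24.00 = 14.21 h.

14.21 h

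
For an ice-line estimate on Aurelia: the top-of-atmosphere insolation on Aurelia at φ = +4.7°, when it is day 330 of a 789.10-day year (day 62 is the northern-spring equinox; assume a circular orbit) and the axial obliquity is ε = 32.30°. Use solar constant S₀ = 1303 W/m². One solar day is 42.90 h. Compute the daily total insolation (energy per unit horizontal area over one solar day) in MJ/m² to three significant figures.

60.7 MJ/m²

Solar longitude: λ_s = 360° × (330 − 62)/789.10 = 122.266°.
sin δ = sin 32.30° × sin 122.266° = 0.45184, so δ = +26.862°.
cos H₀ = −tan(+4.7°) tan(+26.862°) = -0.0416, H₀ = 1.6124 rad.
Bracket: H₀ sin φ sin δ + cos φ cos δ sin H₀ = 1.6124×0.08194×0.45184 + 0.99664×0.89210×0.99913 = 0.059697 + 0.888329 = 0.948026.
Q̄ = (S₀/π) × [bracket] = (1303/π) × 0.948026 = 393.20 W/m².
Daily total = Q̄ × 42.90 h × 3600 s/h = 393.20 × 42.90 × 3600 / 10⁶ = 60.73 MJ/m².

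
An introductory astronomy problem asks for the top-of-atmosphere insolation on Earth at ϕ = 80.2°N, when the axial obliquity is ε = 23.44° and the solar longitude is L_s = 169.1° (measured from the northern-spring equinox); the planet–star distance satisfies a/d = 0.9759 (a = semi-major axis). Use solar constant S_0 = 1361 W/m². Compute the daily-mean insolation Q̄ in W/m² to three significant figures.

Solar declination: sin δ = sin ε · sin L_s = sin 23.44° × sin 169.1° = 0.07522, so δ = +4.314°.
cos h₀ = −tan(+80.2°) tan(+4.314°) = -0.4367, h₀ = 2.0227 rad.
Bracket: h₀ sin ϕ sin δ + cos ϕ cos δ sin h₀ = 2.0227×0.98541×0.07522 + 0.17021×0.99717×0.89960 = 0.149928 + 0.152688 = 0.302616.
Inverse-square distance factor (a/d)² = 0.9759² = 0.952381.
Q̄ = (S_0/π) × 0.952381 × [bracket] = (1361/π) × 0.952381 × 0.302616 = 124.9 W/m².

Q̄ ≈ 125 W/m²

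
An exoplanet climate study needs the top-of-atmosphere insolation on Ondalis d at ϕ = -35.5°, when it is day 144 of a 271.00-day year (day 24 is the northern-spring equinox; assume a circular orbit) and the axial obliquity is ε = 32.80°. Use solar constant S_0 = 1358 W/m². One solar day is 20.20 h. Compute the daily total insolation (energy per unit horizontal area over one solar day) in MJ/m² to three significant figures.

Solar longitude: L_s = 360° × (144 − 24)/271.00 = 159.410°.
sin δ = sin 32.80° × sin 159.410° = 0.19051, so δ = +10.983°.
cos h₀ = −tan(-35.5°) tan(+10.983°) = 0.1384, h₀ = 1.4319 rad.
Bracket: h₀ sin ϕ sin δ + cos ϕ cos δ sin h₀ = 1.4319×-0.58070×0.19051 + 0.81412×0.98169×0.99037 = -0.158410 + 0.791517 = 0.633107.
Q̄ = (S_0/π) × [bracket] = (1358/π) × 0.633107 = 273.67 W/m².
Daily total = Q̄ × 20.20 h × 3600 s/h = 273.67 × 20.20 × 3600 / 10⁶ = 19.90 MJ/m².

19.9 MJ/m²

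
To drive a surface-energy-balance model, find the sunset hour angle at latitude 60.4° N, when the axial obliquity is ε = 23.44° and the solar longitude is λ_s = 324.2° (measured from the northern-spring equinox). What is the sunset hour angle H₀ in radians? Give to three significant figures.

Solar declination: sin δ = sin ε · sin λ_s = sin 23.44° × sin 324.2° = -0.23269, so δ = -13.455°.
cos H₀ = −tan φ · tan δ = −tan(+60.4°) × tan(-13.455°) = 0.4212, so H₀ = 1.1361 rad = 65.09°.

H₀ = 1.14 rad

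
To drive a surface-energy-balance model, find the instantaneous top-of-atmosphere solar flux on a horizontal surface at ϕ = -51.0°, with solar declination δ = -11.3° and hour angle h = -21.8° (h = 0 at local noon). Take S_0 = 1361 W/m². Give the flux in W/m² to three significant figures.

cos θ_z = sin ϕ sin δ + cos ϕ cos δ cos h = 0.152279 + 0.572988 = 0.725267.
Flux = S_0 · cos θ_z = 1361 × 0.725267 = 987.1 W/m².

987 W/m²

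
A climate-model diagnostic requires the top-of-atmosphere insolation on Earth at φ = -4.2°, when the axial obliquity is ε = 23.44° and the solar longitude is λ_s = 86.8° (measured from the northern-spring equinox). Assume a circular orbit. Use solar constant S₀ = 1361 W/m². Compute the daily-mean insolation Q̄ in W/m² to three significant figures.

Q̄ ≈ 377 W/m²

Solar declination: sin δ = sin ε · sin λ_s = sin 23.44° × sin 86.8° = 0.39717, so δ = +23.401°.
cos H₀ = −tan(-4.2°) tan(+23.401°) = 0.0318, H₀ = 1.5390 rad.
Bracket: H₀ sin φ sin δ + cos φ cos δ sin H₀ = 1.5390×-0.07324×0.39717 + 0.99731×0.91775×0.99949 = -0.044768 + 0.914814 = 0.870046.
Q̄ = (S₀/π) × [bracket] = (1361/π) × 0.870046 = 376.9 W/m².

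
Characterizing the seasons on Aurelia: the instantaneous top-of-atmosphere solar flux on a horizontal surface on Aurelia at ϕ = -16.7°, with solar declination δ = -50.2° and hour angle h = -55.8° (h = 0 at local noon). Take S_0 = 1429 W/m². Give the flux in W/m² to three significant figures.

808 W/m²

cos θ_z = sin ϕ sin δ + cos ϕ cos δ cos h = 0.220774 + 0.344620 = 0.565394.
Flux = S_0 · cos θ_z = 1429 × 0.565394 = 807.9 W/m².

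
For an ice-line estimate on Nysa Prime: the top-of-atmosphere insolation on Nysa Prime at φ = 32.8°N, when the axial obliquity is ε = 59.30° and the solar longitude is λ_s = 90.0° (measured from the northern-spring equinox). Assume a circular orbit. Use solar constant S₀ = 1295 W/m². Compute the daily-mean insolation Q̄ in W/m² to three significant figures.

Q̄ ≈ 603 W/m²

Solar declination: sin δ = sin ε · sin λ_s = sin 59.30° × sin 90.0° = 0.85985, so δ = +59.300°.
cos H₀ = −tan(+32.8°) tan(+59.300°) = -1.0854 ≤ −1 ⇒ polar day, H₀ = π.
Bracket: H₀ sin φ sin δ + cos φ cos δ sin H₀ = 3.1416×0.54171×0.85985 + 0.84057×0.51054×0.00000 = 1.463324 + 0.000000 = 1.463324.
Q̄ = (S₀/π) × [bracket] = (1295/π) × 1.463324 = 603.2 W/m².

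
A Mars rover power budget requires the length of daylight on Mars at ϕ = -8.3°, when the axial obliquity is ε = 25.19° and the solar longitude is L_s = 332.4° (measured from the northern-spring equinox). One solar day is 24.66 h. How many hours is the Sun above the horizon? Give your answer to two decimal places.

12.56 h

Solar declination: sin δ = sin ε · sin L_s = sin 25.19° × sin 332.4° = -0.19719, so δ = -11.373°.
cos h₀ = −tan ϕ · tan δ = −tan(-8.3°) × tan(-11.373°) = -0.0293, so h₀ = 1.6001 rad = 91.68°.
Daylight = 2h₀/(2π) × 24.66 h = (1.6001/π) × 24.66 = 12.56 h.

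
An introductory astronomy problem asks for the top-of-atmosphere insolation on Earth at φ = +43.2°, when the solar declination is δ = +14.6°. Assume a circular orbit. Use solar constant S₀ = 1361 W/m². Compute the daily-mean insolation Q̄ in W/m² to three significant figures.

Q̄ ≈ 432 W/m²

cos H₀ = −tan(+43.2°) tan(+14.600°) = -0.2446, H₀ = 1.8179 rad.
Bracket: H₀ sin φ sin δ + cos φ cos δ sin H₀ = 1.8179×0.68455×0.25207 + 0.72897×0.96771×0.96962 = 0.313687 + 0.684001 = 0.997688.
Q̄ = (S₀/π) × [bracket] = (1361/π) × 0.997688 = 432.2 W/m².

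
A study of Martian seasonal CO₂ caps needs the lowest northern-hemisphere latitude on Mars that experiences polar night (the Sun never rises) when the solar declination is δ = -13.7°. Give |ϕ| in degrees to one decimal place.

|ϕ| = 76.3°

Polar night requires cos h₀ = −tan ϕ tan δ ≥ 1, i.e. tan ϕ tan δ ≤ −1.
The boundary is |tan ϕ| · |tan δ| = 1, so |ϕ| = 90° − |δ| = 90° − 13.7° = 76.3° in the northern hemisphere.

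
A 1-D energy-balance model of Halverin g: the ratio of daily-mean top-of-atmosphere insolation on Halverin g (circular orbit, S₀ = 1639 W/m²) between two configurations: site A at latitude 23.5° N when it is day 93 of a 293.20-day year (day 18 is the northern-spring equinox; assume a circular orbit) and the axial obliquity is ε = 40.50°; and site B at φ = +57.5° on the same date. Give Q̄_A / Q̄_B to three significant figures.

Q̄_A / Q̄_B ≈ 0.670

— Configuration A (φ=+23.5°):
Solar longitude: λ_s = 360° × (93 − 18)/293.20 = 92.087°.
sin δ = sin 40.50° × sin 92.087° = 0.64902, so δ = +40.468°.
cos H₀ = −tan(+23.5°) tan(+40.468°) = -0.3709, H₀ = 1.9508 rad.
Bracket: H₀ sin φ sin δ + cos φ cos δ sin H₀ = 1.9508×0.39875×0.64902 + 0.91706×0.76077×0.92866 = 0.504861 + 0.647900 = 1.152761.
Q̄ = (S₀/π) × [bracket] = (1639/π) × 1.152761 = 601.41 W/m².
— Configuration B (φ=+57.5°):
cos H₀ = −tan(+57.5°) tan(+40.468°) = -1.3391 ≤ −1 ⇒ polar day, H₀ = π.
Bracket: H₀ sin φ sin δ + cos φ cos δ sin H₀ = 3.1416×0.84339×0.64902 + 0.53730×0.76077×0.00000 = 1.719640 + 0.000000 = 1.719640.
Q̄ = (S₀/π) × [bracket] = (1639/π) × 1.719640 = 897.15 W/m².
Ratio Q̄_A / Q̄_B = 601.41 / 897.15 = 0.6704.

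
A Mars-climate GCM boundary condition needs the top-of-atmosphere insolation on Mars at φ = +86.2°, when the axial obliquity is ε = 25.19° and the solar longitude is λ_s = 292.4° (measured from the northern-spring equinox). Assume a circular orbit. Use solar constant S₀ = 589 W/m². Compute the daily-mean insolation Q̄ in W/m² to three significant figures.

Solar declination: sin δ = sin ε · sin λ_s = sin 25.19° × sin 292.4° = -0.39351, so δ = -23.173°.
cos H₀ = −tan(+86.2°) tan(-23.173°) = 6.4445 ≥ 1 ⇒ polar night, H₀ = 0 and Q̄ = 0.

Q̄ ≈ 0.00 W/m²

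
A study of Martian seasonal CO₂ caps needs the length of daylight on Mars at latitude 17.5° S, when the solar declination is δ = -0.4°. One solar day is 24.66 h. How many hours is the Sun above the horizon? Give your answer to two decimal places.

cos h₀ = −tan ϕ · tan δ = −tan(-17.5°) × tan(-0.400°) = -0.0022, so h₀ = 1.5730 rad = 90.13°.
Daylight = 2h₀/(2π) × 24.66 h = (1.5730/π) × 24.66 = 12.35 h.

12.35 h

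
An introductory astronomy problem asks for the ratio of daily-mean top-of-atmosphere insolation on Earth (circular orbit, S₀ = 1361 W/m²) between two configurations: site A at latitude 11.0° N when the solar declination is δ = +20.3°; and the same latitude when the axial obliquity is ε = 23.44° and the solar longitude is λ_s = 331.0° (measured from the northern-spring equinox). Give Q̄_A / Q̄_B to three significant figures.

— Configuration A (φ=+11.0°):
cos H₀ = −tan(+11.0°) tan(+20.300°) = -0.0719, H₀ = 1.6428 rad.
Bracket: H₀ sin φ sin δ + cos φ cos δ sin H₀ = 1.6428×0.19081×0.34694 + 0.98163×0.93789×0.99741 = 0.108753 + 0.918276 = 1.027029.
Q̄ = (S₀/π) × [bracket] = (1361/π) × 1.027029 = 444.93 W/m².
— Configuration B (φ=+11.0°):
Solar declination: sin δ = sin ε · sin λ_s = sin 23.44° × sin 331.0° = -0.19285, so δ = -11.119°.
cos H₀ = −tan(+11.0°) tan(-11.119°) = 0.0382, H₀ = 1.5326 rad.
Bracket: H₀ sin φ sin δ + cos φ cos δ sin H₀ = 1.5326×0.19081×-0.19285 + 0.98163×0.98123×0.99927 = -0.056396 + 0.962502 = 0.906106.
Q̄ = (S₀/π) × [bracket] = (1361/π) × 0.906106 = 392.54 W/m².
Ratio Q̄_A / Q̄_B = 444.93 / 392.54 = 1.133.

Q̄_A / Q̄_B ≈ 1.13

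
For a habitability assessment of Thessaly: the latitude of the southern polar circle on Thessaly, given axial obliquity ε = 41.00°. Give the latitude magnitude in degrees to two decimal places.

The polar circle is the lowest latitude that experiences at least one full rotation of continuous darkness at the northern-summer solstice; it lies at |φ| = 90° − ε = 90° − 41.00° = 49.00°.

49.00°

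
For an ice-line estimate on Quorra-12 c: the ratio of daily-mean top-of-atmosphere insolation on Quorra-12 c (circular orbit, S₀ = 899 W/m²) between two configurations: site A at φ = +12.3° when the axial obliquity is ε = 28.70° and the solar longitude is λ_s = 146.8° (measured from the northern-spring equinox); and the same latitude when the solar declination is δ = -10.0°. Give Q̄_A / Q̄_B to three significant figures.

— Configuration A (φ=+12.3°):
Solar declination: sin δ = sin ε · sin λ_s = sin 28.70° × sin 146.8° = 0.26295, so δ = +15.245°.
cos H₀ = −tan(+12.3°) tan(+15.245°) = -0.0594, H₀ = 1.6303 rad.
Bracket: H₀ sin φ sin δ + cos φ cos δ sin H₀ = 1.6303×0.21303×0.26295 + 0.97705×0.96481×0.99823 = 0.091323 + 0.940999 = 1.032322.
Q̄ = (S₀/π) × [bracket] = (899/π) × 1.032322 = 295.41 W/m².
— Configuration B (φ=+12.3°):
cos H₀ = −tan(+12.3°) tan(-10.000°) = 0.0384, H₀ = 1.5323 rad.
Bracket: H₀ sin φ sin δ + cos φ cos δ sin H₀ = 1.5323×0.21303×-0.17365 + 0.97705×0.98481×0.99926 = -0.056684 + 0.961497 = 0.904813.
Q̄ = (S₀/π) × [bracket] = (899/π) × 0.904813 = 258.92 W/m².
Ratio Q̄_A / Q̄_B = 295.41 / 258.92 = 1.141.

Q̄_A / Q̄_B ≈ 1.14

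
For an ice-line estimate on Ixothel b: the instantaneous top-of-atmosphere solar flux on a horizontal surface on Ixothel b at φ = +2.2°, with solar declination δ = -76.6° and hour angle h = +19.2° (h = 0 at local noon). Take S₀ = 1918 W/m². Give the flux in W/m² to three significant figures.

cos θ_z = sin φ sin δ + cos φ cos δ cos h = -0.037343 + 0.218696 = 0.181353.
Flux = S₀ · cos θ_z = 1918 × 0.181353 = 347.8 W/m².

348 W/m²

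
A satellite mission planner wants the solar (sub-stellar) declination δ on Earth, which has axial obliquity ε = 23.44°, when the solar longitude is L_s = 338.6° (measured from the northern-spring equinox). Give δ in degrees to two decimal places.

δ = -8.35°

sin δ = sin ε · sin L_s = sin 23.44° × sin 338.6° = -0.145144.
δ = arcsin(-0.145144) = -8.35°.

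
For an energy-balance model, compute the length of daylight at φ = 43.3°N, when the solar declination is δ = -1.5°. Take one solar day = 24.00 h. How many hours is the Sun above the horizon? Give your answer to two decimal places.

11.81 h

cos H₀ = −tan φ · tan δ = −tan(+43.3°) × tan(-1.500°) = 0.0247, so H₀ = 1.5461 rad = 88.59°.
Daylight = 2H₀/(2π) × 24.00 h = (1.5461/π) × 24.00 = 11.81 h.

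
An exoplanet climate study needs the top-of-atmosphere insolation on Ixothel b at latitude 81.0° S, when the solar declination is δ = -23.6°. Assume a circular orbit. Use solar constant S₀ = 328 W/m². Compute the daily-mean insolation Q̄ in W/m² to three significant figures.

Q̄ ≈ 130 W/m²

cos H₀ = −tan(-81.0°) tan(-23.600°) = -2.7584 ≤ −1 ⇒ polar day, H₀ = π.
Bracket: H₀ sin φ sin δ + cos φ cos δ sin H₀ = 3.1416×-0.98769×-0.40035 + 0.15643×0.91636×0.00000 = 1.242257 + 0.000000 = 1.242257.
Q̄ = (S₀/π) × [bracket] = (328/π) × 1.242257 = 129.7 W/m².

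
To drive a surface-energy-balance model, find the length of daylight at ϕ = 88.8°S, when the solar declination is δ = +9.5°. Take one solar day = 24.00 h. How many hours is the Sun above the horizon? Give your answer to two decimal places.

cos h₀ = −tan ϕ · tan δ = 7.9889 ≥ 1, so the Sun never rises (polar night) and h₀ = 0.
Daylight = 2h₀/(2π) × 24.00 h = (0.0000/π) × 24.00 = 0.00 h.

0.00 h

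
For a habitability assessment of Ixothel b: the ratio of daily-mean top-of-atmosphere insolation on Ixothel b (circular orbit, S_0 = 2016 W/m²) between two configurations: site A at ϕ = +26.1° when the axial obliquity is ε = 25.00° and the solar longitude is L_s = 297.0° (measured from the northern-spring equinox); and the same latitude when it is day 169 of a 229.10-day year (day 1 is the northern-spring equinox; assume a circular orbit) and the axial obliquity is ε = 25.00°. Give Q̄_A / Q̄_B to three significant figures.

— Configuration A (ϕ=+26.1°):
Solar declination: sin δ = sin ε · sin L_s = sin 25.00° × sin 297.0° = -0.37656, so δ = -22.120°.
cos h₀ = −tan(+26.1°) tan(-22.120°) = 0.1991, h₀ = 1.3703 rad.
Bracket: h₀ sin ϕ sin δ + cos ϕ cos δ sin h₀ = 1.3703×0.43994×-0.37656 + 0.89803×0.92639×0.97997 = -0.227009 + 0.815263 = 0.588254.
Q̄ = (S_0/π) × [bracket] = (2016/π) × 0.588254 = 377.49 W/m².
— Configuration B (ϕ=+26.1°):
Solar longitude: L_s = 360° × (169 − 1)/229.10 = 263.990°.
sin δ = sin 25.00° × sin 263.990° = -0.42030, so δ = -24.853°.
cos h₀ = −tan(+26.1°) tan(-24.853°) = 0.2269, h₀ = 1.3419 rad.
Bracket: h₀ sin ϕ sin δ + cos ϕ cos δ sin h₀ = 1.3419×0.43994×-0.42030 + 0.89803×0.90739×0.97391 = -0.248126 + 0.793604 = 0.545478.
Q̄ = (S_0/π) × [bracket] = (2016/π) × 0.545478 = 350.04 W/m².
Ratio Q̄_A / Q̄_B = 377.49 / 350.04 = 1.078.

Q̄_A / Q̄_B ≈ 1.08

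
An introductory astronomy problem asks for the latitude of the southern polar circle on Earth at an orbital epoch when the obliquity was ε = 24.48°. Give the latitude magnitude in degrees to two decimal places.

65.52°

The polar circle is the lowest latitude that experiences at least one full rotation of continuous darkness at the northern-summer solstice; it lies at |φ| = 90° − ε = 90° − 24.48° = 65.52°.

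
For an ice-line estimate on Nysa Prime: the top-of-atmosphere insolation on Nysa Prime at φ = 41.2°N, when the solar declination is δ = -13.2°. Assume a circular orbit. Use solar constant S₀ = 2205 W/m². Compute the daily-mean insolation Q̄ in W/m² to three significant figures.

cos H₀ = −tan(+41.2°) tan(-13.200°) = 0.2053, H₀ = 1.3640 rad.
Bracket: H₀ sin φ sin δ + cos φ cos δ sin H₀ = 1.3640×0.65869×-0.22835 + 0.75241×0.97358×0.97869 = -0.205162 + 0.716921 = 0.511759.
Q̄ = (S₀/π) × [bracket] = (2205/π) × 0.511759 = 359.2 W/m².

Q̄ ≈ 359 W/m²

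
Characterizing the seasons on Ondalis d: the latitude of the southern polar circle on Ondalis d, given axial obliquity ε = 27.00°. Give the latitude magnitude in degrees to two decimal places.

The polar circle is the lowest latitude that experiences at least one full rotation of continuous darkness at the northern-summer solstice; it lies at |φ| = 90° − ε = 90° − 27.00° = 63.00°.

63.00°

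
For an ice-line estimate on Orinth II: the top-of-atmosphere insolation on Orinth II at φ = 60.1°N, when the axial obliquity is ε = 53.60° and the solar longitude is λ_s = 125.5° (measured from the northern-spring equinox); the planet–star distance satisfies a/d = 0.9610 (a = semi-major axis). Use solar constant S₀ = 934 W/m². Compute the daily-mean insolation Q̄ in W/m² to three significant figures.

Q̄ ≈ 490 W/m²

Solar declination: sin δ = sin ε · sin λ_s = sin 53.60° × sin 125.5° = 0.65528, so δ = +40.941°.
cos H₀ = −tan(+60.1°) tan(+40.941°) = -1.5086 ≤ −1 ⇒ polar day, H₀ = π.
Bracket: H₀ sin φ sin δ + cos φ cos δ sin H₀ = 3.1416×0.86690×0.65528 + 0.49849×0.75539×0.00000 = 1.784624 + 0.000000 = 1.784624.
Inverse-square distance factor (a/d)² = 0.9610² = 0.923521.
Q̄ = (S₀/π) × 0.923521 × [bracket] = (934/π) × 0.923521 × 1.784624 = 490.0 W/m².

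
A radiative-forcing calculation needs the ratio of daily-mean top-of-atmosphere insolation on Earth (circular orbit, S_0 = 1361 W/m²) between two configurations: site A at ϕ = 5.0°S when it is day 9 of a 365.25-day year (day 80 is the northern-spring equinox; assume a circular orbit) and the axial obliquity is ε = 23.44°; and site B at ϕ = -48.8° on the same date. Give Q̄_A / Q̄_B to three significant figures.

— Configuration A (ϕ=-5.0°):
Solar longitude: L_s = 360° × (9 − 80)/365.25 = -69.979°, i.e. -69.979° + 360° = 290.021°.
sin δ = sin 23.44° × sin 290.021° = -0.37375, so δ = -21.947°.
cos h₀ = −tan(-5.0°) tan(-21.947°) = -0.0353, h₀ = 1.6061 rad.
Bracket: h₀ sin ϕ sin δ + cos ϕ cos δ sin h₀ = 1.6061×-0.08716×-0.37375 + 0.99619×0.92753×0.99938 = 0.052320 + 0.923423 = 0.975743.
Q̄ = (S_0/π) × [bracket] = (1361/π) × 0.975743 = 422.71 W/m².
— Configuration B (ϕ=-48.8°):
cos h₀ = −tan(-48.8°) tan(-21.947°) = -0.4603, h₀ = 2.0491 rad.
Bracket: h₀ sin ϕ sin δ + cos ϕ cos δ sin h₀ = 2.0491×-0.75241×-0.37375 + 0.65869×0.92753×0.88777 = 0.576234 + 0.542387 = 1.118621.
Q̄ = (S_0/π) × [bracket] = (1361/π) × 1.118621 = 484.61 W/m².
Ratio Q̄_A / Q̄_B = 422.71 / 484.61 = 0.8723.

Q̄_A / Q̄_B ≈ 0.872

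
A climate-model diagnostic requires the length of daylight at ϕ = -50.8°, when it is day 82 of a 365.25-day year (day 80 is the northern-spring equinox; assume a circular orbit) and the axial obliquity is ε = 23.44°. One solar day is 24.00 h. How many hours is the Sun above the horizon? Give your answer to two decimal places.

11.87 h

Solar longitude: L_s = 360° × (82 − 80)/365.25 = 1.971°.
sin δ = sin 23.44° × sin 1.971° = 0.01368, so δ = +0.784°.
cos h₀ = −tan ϕ · tan δ = −tan(-50.8°) × tan(+0.784°) = 0.0168, so h₀ = 1.5540 rad = 89.04°.
Daylight = 2h₀/(2π) × 24.00 h = (1.5540/π) × 24.00 = 11.87 h.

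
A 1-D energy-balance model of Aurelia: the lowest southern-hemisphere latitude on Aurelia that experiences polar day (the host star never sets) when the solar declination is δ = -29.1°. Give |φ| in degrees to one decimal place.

|φ| = 60.9°

Polar day requires cos H₀ = −tan φ tan δ ≤ −1, i.e. tan φ tan δ ≥ 1.
The boundary is |tan φ| · |tan δ| = 1, so |φ| = 90° − |δ| = 90° − 29.1° = 60.9° in the southern hemisphere.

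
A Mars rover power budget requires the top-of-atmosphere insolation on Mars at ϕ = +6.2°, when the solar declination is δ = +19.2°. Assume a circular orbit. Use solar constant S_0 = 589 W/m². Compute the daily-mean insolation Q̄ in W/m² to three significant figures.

cos h₀ = −tan(+6.2°) tan(+19.200°) = -0.0378, h₀ = 1.6086 rad.
Bracket: h₀ sin ϕ sin δ + cos ϕ cos δ sin h₀ = 1.6086×0.10800×0.32887 + 0.99415×0.94438×0.99928 = 0.057134 + 0.938179 = 0.995313.
Q̄ = (S_0/π) × [bracket] = (589/π) × 0.995313 = 186.6 W/m².

Q̄ ≈ 187 W/m²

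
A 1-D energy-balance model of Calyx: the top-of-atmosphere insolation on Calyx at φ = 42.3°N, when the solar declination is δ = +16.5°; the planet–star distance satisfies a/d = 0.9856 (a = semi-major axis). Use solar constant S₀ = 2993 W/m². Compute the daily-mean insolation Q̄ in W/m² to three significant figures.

cos H₀ = −tan(+42.3°) tan(+16.500°) = -0.2695, H₀ = 1.8437 rad.
Bracket: H₀ sin φ sin δ + cos φ cos δ sin H₀ = 1.8437×0.67301×0.28402 + 0.73963×0.95882×0.96299 = 0.352420 + 0.682926 = 1.035346.
Inverse-square distance factor (a/d)² = 0.9856² = 0.971407.
Q̄ = (S₀/π) × 0.971407 × [bracket] = (2993/π) × 0.971407 × 1.035346 = 958.2 W/m².

Q̄ ≈ 958 W/m²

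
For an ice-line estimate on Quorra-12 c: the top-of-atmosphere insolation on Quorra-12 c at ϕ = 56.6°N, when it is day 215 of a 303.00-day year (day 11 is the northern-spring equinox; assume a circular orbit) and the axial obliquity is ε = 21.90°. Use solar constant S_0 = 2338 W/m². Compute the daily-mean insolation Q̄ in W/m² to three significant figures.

Solar longitude: L_s = 360° × (215 − 11)/303.00 = 242.376°.
sin δ = sin 21.90° × sin 242.376° = -0.33047, so δ = -19.297°.
cos h₀ = −tan(+56.6°) tan(-19.297°) = 0.5310, h₀ = 1.0110 rad.
Bracket: h₀ sin ϕ sin δ + cos ϕ cos δ sin h₀ = 1.0110×0.83485×-0.33047 + 0.55048×0.94382×0.84736 = -0.278928 + 0.440249 = 0.161321.
Q̄ = (S_0/π) × [bracket] = (2338/π) × 0.161321 = 120.1 W/m².

Q̄ ≈ 120 W/m²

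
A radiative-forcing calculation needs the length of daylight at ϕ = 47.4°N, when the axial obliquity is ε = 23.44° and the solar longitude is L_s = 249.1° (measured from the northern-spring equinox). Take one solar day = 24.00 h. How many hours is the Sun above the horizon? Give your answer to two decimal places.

8.56 h

Solar declination: sin δ = sin ε · sin L_s = sin 23.44° × sin 249.1° = -0.37162, so δ = -21.815°.
cos h₀ = −tan ϕ · tan δ = −tan(+47.4°) × tan(-21.815°) = 0.4353, so h₀ = 1.1204 rad = 64.20°.
Daylight = 2h₀/(2π) × 24.00 h = (1.1204/π) × 24.00 = 8.56 h.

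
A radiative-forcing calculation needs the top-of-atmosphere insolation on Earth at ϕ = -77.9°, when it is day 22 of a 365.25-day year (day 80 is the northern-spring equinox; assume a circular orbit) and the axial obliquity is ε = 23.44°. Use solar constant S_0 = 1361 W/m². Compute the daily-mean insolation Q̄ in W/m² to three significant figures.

Q̄ ≈ 445 W/m²

Solar longitude: L_s = 360° × (22 − 80)/365.25 = -57.166°, i.e. -57.166° + 360° = 302.834°.
sin δ = sin 23.44° × sin 302.834° = -0.33424, so δ = -19.526°.
cos h₀ = −tan(-77.9°) tan(-19.526°) = -1.6542 ≤ −1 ⇒ polar day, h₀ = π.
Bracket: h₀ sin ϕ sin δ + cos ϕ cos δ sin h₀ = 3.1416×-0.97778×-0.33424 + 0.20962×0.94249×0.00000 = 1.026716 + 0.000000 = 1.026716.
Q̄ = (S_0/π) × [bracket] = (1361/π) × 1.026716 = 444.8 W/m².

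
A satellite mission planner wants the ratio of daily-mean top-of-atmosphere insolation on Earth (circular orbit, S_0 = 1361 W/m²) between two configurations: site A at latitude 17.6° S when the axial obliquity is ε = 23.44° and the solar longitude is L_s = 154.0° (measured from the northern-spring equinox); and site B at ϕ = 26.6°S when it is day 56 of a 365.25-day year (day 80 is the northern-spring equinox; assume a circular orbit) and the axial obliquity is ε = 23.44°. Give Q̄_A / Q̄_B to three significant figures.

Q̄_A / Q̄_B ≈ 0.859

— Configuration A (ϕ=-17.6°):
Solar declination: sin δ = sin ε · sin L_s = sin 23.44° × sin 154.0° = 0.17438, so δ = +10.043°.
cos h₀ = −tan(-17.6°) tan(+10.043°) = 0.0562, h₀ = 1.5146 rad.
Bracket: h₀ sin ϕ sin δ + cos ϕ cos δ sin h₀ = 1.5146×-0.30237×0.17438 + 0.95319×0.98468×0.99842 = -0.079861 + 0.937104 = 0.857243.
Q̄ = (S_0/π) × [bracket] = (1361/π) × 0.857243 = 371.37 W/m².
— Configuration B (ϕ=-26.6°):
Solar longitude: L_s = 360° × (56 − 80)/365.25 = -23.655°, i.e. -23.655° + 360° = 336.345°.
sin δ = sin 23.44° × sin 336.345° = -0.15960, so δ = -9.184°.
cos h₀ = −tan(-26.6°) tan(-9.184°) = -0.0810, h₀ = 1.6518 rad.
Bracket: h₀ sin ϕ sin δ + cos ϕ cos δ sin h₀ = 1.6518×-0.44776×-0.15960 + 0.89415×0.98718×0.99672 = 0.118042 + 0.879792 = 0.997834.
Q̄ = (S_0/π) × [bracket] = (1361/π) × 0.997834 = 432.28 W/m².
Ratio Q̄_A / Q̄_B = 371.37 / 432.28 = 0.8591.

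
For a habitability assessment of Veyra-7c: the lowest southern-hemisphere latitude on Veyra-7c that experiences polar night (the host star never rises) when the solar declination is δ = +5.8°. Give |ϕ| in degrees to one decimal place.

Polar night requires cos h₀ = −tan ϕ tan δ ≥ 1, i.e. tan ϕ tan δ ≤ −1.
The boundary is |tan ϕ| · |tan δ| = 1, so |ϕ| = 90° − |δ| = 90° − 5.8° = 84.2° in the southern hemisphere.

|ϕ| = 84.2°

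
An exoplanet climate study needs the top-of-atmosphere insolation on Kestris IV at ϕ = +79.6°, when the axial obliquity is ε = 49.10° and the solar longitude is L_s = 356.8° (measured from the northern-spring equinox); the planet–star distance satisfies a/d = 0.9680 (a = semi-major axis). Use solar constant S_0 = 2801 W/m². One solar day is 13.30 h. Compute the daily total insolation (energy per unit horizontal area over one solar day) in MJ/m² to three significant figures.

Solar declination: sin δ = sin ε · sin L_s = sin 49.10° × sin 356.8° = -0.04219, so δ = -2.418°.
cos h₀ = −tan(+79.6°) tan(-2.418°) = 0.2301, h₀ = 1.3386 rad.
Bracket: h₀ sin ϕ sin δ + cos ϕ cos δ sin h₀ = 1.3386×0.98357×-0.04219 + 0.18052×0.99911×0.97317 = -0.055548 + 0.175520 = 0.119972.
Inverse-square distance factor (a/d)² = 0.9680² = 0.937024.
Q̄ = (S_0/π) × 0.937024 × [bracket] = (2801/π) × 0.937024 × 0.119972 = 100.23 W/m².
Daily total = Q̄ × 13.30 h × 3600 s/h = 100.23 × 13.30 × 3600 / 10⁶ = 4.799 MJ/m².

4.80 MJ/m²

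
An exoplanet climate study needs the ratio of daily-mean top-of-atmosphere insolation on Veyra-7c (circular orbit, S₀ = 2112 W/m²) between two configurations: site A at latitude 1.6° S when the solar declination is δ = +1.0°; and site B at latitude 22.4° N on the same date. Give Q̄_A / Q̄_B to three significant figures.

— Configuration A (φ=-1.6°):
cos H₀ = −tan(-1.6°) tan(+1.000°) = 0.0005, H₀ = 1.5703 rad.
Bracket: H₀ sin φ sin δ + cos φ cos δ sin H₀ = 1.5703×-0.02792×0.01745 + 0.99961×0.99985×1.00000 = -0.000765 + 0.999460 = 0.998695.
Q̄ = (S₀/π) × [bracket] = (2112/π) × 0.998695 = 671.39 W/m².
— Configuration B (φ=+22.4°):
cos H₀ = −tan(+22.4°) tan(+1.000°) = -0.0072, H₀ = 1.5780 rad.
Bracket: H₀ sin φ sin δ + cos φ cos δ sin H₀ = 1.5780×0.38107×0.01745 + 0.92455×0.99985×0.99997 = 0.010493 + 0.924384 = 0.934877.
Q̄ = (S₀/π) × [bracket] = (2112/π) × 0.934877 = 628.49 W/m².
Ratio Q̄_A / Q̄_B = 671.39 / 628.49 = 1.068.

Q̄_A / Q̄_B ≈ 1.07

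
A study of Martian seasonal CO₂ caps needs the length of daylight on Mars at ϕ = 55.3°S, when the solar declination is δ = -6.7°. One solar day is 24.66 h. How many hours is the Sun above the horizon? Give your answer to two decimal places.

cos h₀ = −tan ϕ · tan δ = −tan(-55.3°) × tan(-6.700°) = -0.1697, so h₀ = 1.7413 rad = 99.77°.
Daylight = 2h₀/(2π) × 24.66 h = (1.7413/π) × 24.66 = 13.67 h.

13.67 h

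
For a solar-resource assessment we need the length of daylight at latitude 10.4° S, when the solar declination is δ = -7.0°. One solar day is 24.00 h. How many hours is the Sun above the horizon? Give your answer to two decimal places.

12.17 h

cos h₀ = −tan ϕ · tan δ = −tan(-10.4°) × tan(-7.000°) = -0.0225, so h₀ = 1.5933 rad = 91.29°.
Daylight = 2h₀/(2π) × 24.00 h = (1.5933/π) × 24.00 = 12.17 h.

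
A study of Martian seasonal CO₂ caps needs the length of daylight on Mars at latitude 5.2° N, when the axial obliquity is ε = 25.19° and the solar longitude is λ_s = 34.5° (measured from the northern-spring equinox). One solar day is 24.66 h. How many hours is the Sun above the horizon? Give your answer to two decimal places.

Solar declination: sin δ = sin ε · sin λ_s = sin 25.19° × sin 34.5° = 0.24107, so δ = +13.950°.
cos H₀ = −tan φ · tan δ = −tan(+5.2°) × tan(+13.950°) = -0.0226, so H₀ = 1.5934 rad = 91.30°.
Daylight = 2H₀/(2π) × 24.66 h = (1.5934/π) × 24.66 = 12.51 h.

12.51 h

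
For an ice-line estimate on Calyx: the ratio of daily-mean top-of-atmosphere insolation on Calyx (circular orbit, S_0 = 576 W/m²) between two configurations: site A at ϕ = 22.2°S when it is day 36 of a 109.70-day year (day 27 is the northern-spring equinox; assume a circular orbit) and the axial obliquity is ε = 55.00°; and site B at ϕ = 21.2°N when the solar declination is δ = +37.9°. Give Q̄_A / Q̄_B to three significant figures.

— Configuration A (ϕ=-22.2°):
Solar longitude: L_s = 360° × (36 − 27)/109.70 = 29.535°.
sin δ = sin 55.00° × sin 29.535° = 0.40381, so δ = +23.816°.
cos h₀ = −tan(-22.2°) tan(+23.816°) = 0.1801, h₀ = 1.3897 rad.
Bracket: h₀ sin ϕ sin δ + cos ϕ cos δ sin h₀ = 1.3897×-0.37784×0.40381 + 0.92587×0.91484×0.98364 = -0.212034 + 0.833166 = 0.621132.
Q̄ = (S_0/π) × [bracket] = (576/π) × 0.621132 = 113.88 W/m².
— Configuration B (ϕ=+21.2°):
cos h₀ = −tan(+21.2°) tan(+37.900°) = -0.3020, h₀ = 1.8775 rad.
Bracket: h₀ sin ϕ sin δ + cos ϕ cos δ sin h₀ = 1.8775×0.36162×0.61429 + 0.93232×0.78908×0.95332 = 0.417067 + 0.701334 = 1.118401.
Q̄ = (S_0/π) × [bracket] = (576/π) × 1.118401 = 205.05 W/m².
Ratio Q̄_A / Q̄_B = 113.88 / 205.05 = 0.5554.

Q̄_A / Q̄_B ≈ 0.555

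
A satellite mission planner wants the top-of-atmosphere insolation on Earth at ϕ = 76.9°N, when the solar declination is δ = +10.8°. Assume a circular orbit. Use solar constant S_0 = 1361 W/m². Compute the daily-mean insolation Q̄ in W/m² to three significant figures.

cos h₀ = −tan(+76.9°) tan(+10.800°) = -0.8197, h₀ = 2.5318 rad.
Bracket: h₀ sin ϕ sin δ + cos ϕ cos δ sin h₀ = 2.5318×0.97398×0.18738 + 0.22665×0.98229×0.57273 = 0.462065 + 0.127510 = 0.589575.
Q̄ = (S_0/π) × [bracket] = (1361/π) × 0.589575 = 255.4 W/m².

Q̄ ≈ 255 W/m²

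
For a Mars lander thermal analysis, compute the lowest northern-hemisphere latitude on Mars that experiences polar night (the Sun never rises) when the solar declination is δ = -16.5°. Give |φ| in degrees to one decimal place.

Polar night requires cos H₀ = −tan φ tan δ ≥ 1, i.e. tan φ tan δ ≤ −1.
The boundary is |tan φ| · |tan δ| = 1, so |φ| = 90° − |δ| = 90° − 16.5° = 73.5° in the northern hemisphere.

|φ| = 73.5°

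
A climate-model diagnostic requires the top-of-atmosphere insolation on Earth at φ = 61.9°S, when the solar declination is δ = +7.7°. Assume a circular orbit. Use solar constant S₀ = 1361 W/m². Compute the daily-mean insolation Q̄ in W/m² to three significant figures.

cos H₀ = −tan(-61.9°) tan(+7.700°) = 0.2532, H₀ = 1.3148 rad.
Bracket: H₀ sin φ sin δ + cos φ cos δ sin H₀ = 1.3148×-0.88213×0.13399 + 0.47101×0.99098×0.96741 = -0.155405 + 0.451550 = 0.296145.
Q̄ = (S₀/π) × [bracket] = (1361/π) × 0.296145 = 128.3 W/m².

Q̄ ≈ 128 W/m²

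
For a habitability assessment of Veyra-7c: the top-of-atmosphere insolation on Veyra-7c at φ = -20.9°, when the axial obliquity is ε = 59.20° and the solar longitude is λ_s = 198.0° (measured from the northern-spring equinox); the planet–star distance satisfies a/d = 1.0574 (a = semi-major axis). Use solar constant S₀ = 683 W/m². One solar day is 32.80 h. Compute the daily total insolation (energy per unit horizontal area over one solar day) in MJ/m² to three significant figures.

Solar declination: sin δ = sin ε · sin λ_s = sin 59.20° × sin 198.0° = -0.26543, so δ = -15.393°.
cos H₀ = −tan(-20.9°) tan(-15.393°) = -0.1051, H₀ = 1.6761 rad.
Bracket: H₀ sin φ sin δ + cos φ cos δ sin H₀ = 1.6761×-0.35674×-0.26543 + 0.93420×0.96413×0.99446 = 0.158709 + 0.895700 = 1.054409.
Inverse-square distance factor (a/d)² = 1.0574² = 1.118095.
Q̄ = (S₀/π) × 1.118095 × [bracket] = (683/π) × 1.118095 × 1.054409 = 256.31 W/m².
Daily total = Q̄ × 32.80 h × 3600 s/h = 256.31 × 32.80 × 3600 / 10⁶ = 30.27 MJ/m².

30.3 MJ/m²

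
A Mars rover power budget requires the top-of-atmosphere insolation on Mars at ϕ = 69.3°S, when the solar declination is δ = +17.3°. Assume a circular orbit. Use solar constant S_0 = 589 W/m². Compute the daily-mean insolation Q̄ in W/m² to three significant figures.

cos h₀ = −tan(-69.3°) tan(+17.300°) = 0.8243, h₀ = 0.6019 rad.
Bracket: h₀ sin ϕ sin δ + cos ϕ cos δ sin h₀ = 0.6019×-0.93544×0.29737 + 0.35347×0.95476×0.56620 = -0.167432 + 0.191081 = 0.023649.
Q̄ = (S_0/π) × [bracket] = (589/π) × 0.023649 = 4.434 W/m².

Q̄ ≈ 4.43 W/m²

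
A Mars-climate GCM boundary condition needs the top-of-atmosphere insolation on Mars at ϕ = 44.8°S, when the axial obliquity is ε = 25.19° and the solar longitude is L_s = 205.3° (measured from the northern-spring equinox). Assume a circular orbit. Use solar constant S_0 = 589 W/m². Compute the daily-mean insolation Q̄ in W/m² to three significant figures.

Q̄ ≈ 171 W/m²

Solar declination: sin δ = sin ε · sin L_s = sin 25.19° × sin 205.3° = -0.18189, so δ = -10.480°.
cos h₀ = −tan(-44.8°) tan(-10.480°) = -0.1837, h₀ = 1.7555 rad.
Bracket: h₀ sin ϕ sin δ + cos ϕ cos δ sin h₀ = 1.7555×-0.70463×-0.18189 + 0.70957×0.98332×0.98298 = 0.224994 + 0.685859 = 0.910853.
Q̄ = (S_0/π) × [bracket] = (589/π) × 0.910853 = 170.8 W/m².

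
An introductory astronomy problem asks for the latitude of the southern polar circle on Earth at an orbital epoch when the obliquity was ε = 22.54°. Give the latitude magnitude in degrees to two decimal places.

The polar circle is the lowest latitude that experiences at least one full rotation of continuous darkness at the northern-summer solstice; it lies at |φ| = 90° − ε = 90° − 22.54° = 67.46°.

67.46°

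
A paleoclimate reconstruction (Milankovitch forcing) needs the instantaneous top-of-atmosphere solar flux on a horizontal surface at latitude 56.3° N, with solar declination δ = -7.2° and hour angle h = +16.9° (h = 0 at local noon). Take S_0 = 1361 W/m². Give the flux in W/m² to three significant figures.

cos θ_z = sin ϕ sin δ + cos ϕ cos δ cos h = -0.104272 + 0.526697 = 0.422425.
Flux = S_0 · cos θ_z = 1361 × 0.422425 = 574.9 W/m².

575 W/m²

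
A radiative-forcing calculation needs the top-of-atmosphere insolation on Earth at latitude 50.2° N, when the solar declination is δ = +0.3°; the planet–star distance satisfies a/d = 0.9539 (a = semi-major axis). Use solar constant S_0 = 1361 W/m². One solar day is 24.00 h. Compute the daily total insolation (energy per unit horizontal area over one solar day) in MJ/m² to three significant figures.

cos h₀ = −tan(+50.2°) tan(+0.300°) = -0.0063, h₀ = 1.5771 rad.
Bracket: h₀ sin ϕ sin δ + cos ϕ cos δ sin h₀ = 1.5771×0.76828×0.00524 + 0.64011×0.99999×0.99998 = 0.006349 + 0.640091 = 0.646440.
Inverse-square distance factor (a/d)² = 0.9539² = 0.909925.
Q̄ = (S_0/π) × 0.909925 × [bracket] = (1361/π) × 0.909925 × 0.646440 = 254.83 W/m².
Daily total = Q̄ × 24.00 h × 3600 s/h = 254.83 × 24.00 × 3600 / 10⁶ = 22.02 MJ/m².

22.0 MJ/m²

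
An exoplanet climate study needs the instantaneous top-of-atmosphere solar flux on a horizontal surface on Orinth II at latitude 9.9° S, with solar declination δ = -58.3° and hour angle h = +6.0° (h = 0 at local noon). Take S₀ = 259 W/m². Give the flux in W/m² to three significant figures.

cos θ_z = sin φ sin δ + cos φ cos δ cos h = 0.146279 + 0.514811 = 0.661090.
Flux = S₀ · cos θ_z = 259 × 0.661090 = 171.2 W/m².

171 W/m²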